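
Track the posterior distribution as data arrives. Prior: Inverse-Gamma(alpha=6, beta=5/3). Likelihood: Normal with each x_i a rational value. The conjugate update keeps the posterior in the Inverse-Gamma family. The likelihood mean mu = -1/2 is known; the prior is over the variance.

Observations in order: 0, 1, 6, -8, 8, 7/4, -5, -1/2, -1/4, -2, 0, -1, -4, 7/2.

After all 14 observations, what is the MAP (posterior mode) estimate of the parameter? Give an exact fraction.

5591/672

obs 1: x=0 → posterior Inverse-Gamma(13/2, 43/24)
obs 2: x=1 → posterior Inverse-Gamma(7, 35/12)
obs 3: x=6 → posterior Inverse-Gamma(15/2, 577/24)
obs 4: x=-8 → posterior Inverse-Gamma(8, 313/6)
obs 5: x=8 → posterior Inverse-Gamma(17/2, 2119/24)
obs 6: x=7/4 → posterior Inverse-Gamma(9, 8719/96)
obs 7: x=-5 → posterior Inverse-Gamma(19/2, 9691/96)
obs 8: x=-1/2 → posterior Inverse-Gamma(10, 9691/96)
obs 9: x=-1/4 → posterior Inverse-Gamma(21/2, 4847/48)
obs 10: x=-2 → posterior Inverse-Gamma(11, 4901/48)
obs 11: x=0 → posterior Inverse-Gamma(23/2, 4907/48)
obs 12: x=-1 → posterior Inverse-Gamma(12, 4913/48)
obs 13: x=-4 → posterior Inverse-Gamma(25/2, 5207/48)
obs 14: x=7/2 → posterior Inverse-Gamma(13, 5591/48)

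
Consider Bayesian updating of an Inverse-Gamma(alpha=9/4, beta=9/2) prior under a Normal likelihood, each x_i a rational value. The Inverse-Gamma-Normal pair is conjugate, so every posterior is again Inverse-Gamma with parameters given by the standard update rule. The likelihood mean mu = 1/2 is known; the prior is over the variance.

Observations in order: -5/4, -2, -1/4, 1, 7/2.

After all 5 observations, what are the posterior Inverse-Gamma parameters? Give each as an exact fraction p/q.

alpha=19/4, beta=225/16

obs 1: x=-5/4 → posterior Inverse-Gamma(11/4, 193/32)
obs 2: x=-2 → posterior Inverse-Gamma(13/4, 293/32)
obs 3: x=-1/4 → posterior Inverse-Gamma(15/4, 151/16)
obs 4: x=1 → posterior Inverse-Gamma(17/4, 153/16)
obs 5: x=7/2 → posterior Inverse-Gamma(19/4, 225/16)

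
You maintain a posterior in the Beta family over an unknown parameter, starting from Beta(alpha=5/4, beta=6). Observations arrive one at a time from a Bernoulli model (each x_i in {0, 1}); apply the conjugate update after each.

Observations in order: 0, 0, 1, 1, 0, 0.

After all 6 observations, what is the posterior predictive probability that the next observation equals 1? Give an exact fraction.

13/53

obs 1: x=0 → posterior Beta(5/4, 7)
obs 2: x=0 → posterior Beta(5/4, 8)
obs 3: x=1 → posterior Beta(9/4, 8)
obs 4: x=1 → posterior Beta(13/4, 8)
obs 5: x=0 → posterior Beta(13/4, 9)
obs 6: x=0 → posterior Beta(13/4, 10)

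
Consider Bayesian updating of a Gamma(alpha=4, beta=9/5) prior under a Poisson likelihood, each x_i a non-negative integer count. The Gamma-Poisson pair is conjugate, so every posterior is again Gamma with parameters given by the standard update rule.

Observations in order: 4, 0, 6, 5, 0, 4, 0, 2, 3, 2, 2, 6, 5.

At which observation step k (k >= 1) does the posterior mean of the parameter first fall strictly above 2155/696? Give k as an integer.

obs 1: x=4 → posterior Gamma(8, 14/5)
obs 2: x=0 → posterior Gamma(8, 19/5)
obs 3: x=6 → posterior Gamma(14, 24/5)
obs 4: x=5 → posterior Gamma(19, 29/5)
obs 5: x=0 → posterior Gamma(19, 34/5)
obs 6: x=4 → posterior Gamma(23, 39/5)
obs 7: x=0 → posterior Gamma(23, 44/5)
obs 8: x=2 → posterior Gamma(25, 49/5)
obs 9: x=3 → posterior Gamma(28, 54/5)
obs 10: x=2 → posterior Gamma(30, 59/5)
obs 11: x=2 → posterior Gamma(32, 64/5)
obs 12: x=6 → posterior Gamma(38, 69/5)
obs 13: x=5 → posterior Gamma(43, 74/5)

k = 4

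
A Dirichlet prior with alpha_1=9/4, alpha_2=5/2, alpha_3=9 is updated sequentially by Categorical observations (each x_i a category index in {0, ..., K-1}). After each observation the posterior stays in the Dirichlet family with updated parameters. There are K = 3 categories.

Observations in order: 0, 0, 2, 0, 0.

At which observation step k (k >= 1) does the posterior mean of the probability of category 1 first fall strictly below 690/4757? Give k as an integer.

k = 4

obs 1: x=0 → posterior Dirichlet(13/4, 5/2, 9)
obs 2: x=0 → posterior Dirichlet(17/4, 5/2, 9)
obs 3: x=2 → posterior Dirichlet(17/4, 5/2, 10)
obs 4: x=0 → posterior Dirichlet(21/4, 5/2, 10)
obs 5: x=0 → posterior Dirichlet(25/4, 5/2, 10)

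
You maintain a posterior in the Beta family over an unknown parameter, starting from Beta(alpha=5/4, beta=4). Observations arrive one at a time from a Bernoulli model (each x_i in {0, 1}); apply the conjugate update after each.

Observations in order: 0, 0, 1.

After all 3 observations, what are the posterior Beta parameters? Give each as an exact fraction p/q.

alpha=9/4, beta=6

obs 1: x=0 → posterior Beta(5/4, 5)
obs 2: x=0 → posterior Beta(5/4, 6)
obs 3: x=1 → posterior Beta(9/4, 6)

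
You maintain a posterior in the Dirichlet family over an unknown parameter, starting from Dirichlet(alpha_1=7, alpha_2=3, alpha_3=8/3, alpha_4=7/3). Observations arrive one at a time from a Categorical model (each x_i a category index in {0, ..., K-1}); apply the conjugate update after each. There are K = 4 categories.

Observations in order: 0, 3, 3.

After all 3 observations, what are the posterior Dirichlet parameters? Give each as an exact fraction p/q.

alpha_1=8, alpha_2=3, alpha_3=8/3, alpha_4=13/3

obs 1: x=0 → posterior Dirichlet(8, 3, 8/3, 7/3)
obs 2: x=3 → posterior Dirichlet(8, 3, 8/3, 10/3)
obs 3: x=3 → posterior Dirichlet(8, 3, 8/3, 13/3)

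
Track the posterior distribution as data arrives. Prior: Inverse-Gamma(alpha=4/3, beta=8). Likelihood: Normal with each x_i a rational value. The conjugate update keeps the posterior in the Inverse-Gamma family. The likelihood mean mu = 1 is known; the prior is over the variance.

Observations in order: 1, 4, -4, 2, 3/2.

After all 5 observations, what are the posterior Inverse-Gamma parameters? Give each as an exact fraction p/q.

obs 1: x=1 → posterior Inverse-Gamma(11/6, 8)
obs 2: x=4 → posterior Inverse-Gamma(7/3, 25/2)
obs 3: x=-4 → posterior Inverse-Gamma(17/6, 25)
obs 4: x=2 → posterior Inverse-Gamma(10/3, 51/2)
obs 5: x=3/2 → posterior Inverse-Gamma(23/6, 205/8)

alpha=23/6, beta=205/8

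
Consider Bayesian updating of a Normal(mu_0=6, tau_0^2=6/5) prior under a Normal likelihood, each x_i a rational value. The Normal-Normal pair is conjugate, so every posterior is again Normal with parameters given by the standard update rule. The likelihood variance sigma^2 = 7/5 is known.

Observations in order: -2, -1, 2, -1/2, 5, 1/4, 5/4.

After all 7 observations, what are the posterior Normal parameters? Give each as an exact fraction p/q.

obs 1: x=-2 → posterior Normal(30/13, 42/65)
obs 2: x=-1 → posterior Normal(24/19, 42/95)
obs 3: x=2 → posterior Normal(36/25, 42/125)
obs 4: x=-1/2 → posterior Normal(33/31, 42/155)
obs 5: x=5 → posterior Normal(63/37, 42/185)
obs 6: x=1/4 → posterior Normal(3/2, 42/215)
obs 7: x=5/4 → posterior Normal(72/49, 6/35)

mu_0=72/49, tau_0^2=6/35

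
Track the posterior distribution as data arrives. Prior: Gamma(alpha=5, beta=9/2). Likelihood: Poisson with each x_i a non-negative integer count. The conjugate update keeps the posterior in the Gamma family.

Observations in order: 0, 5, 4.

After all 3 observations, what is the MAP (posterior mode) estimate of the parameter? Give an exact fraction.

26/15

obs 1: x=0 → posterior Gamma(5, 11/2)
obs 2: x=5 → posterior Gamma(10, 13/2)
obs 3: x=4 → posterior Gamma(14, 15/2)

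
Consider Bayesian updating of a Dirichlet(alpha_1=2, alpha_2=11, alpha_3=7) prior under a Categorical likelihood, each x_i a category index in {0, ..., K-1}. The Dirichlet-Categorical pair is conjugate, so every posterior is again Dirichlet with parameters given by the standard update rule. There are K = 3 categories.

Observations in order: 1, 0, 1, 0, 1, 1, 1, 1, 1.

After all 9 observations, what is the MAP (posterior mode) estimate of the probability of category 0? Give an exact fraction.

3/26

obs 1: x=1 → posterior Dirichlet(2, 12, 7)
obs 2: x=0 → posterior Dirichlet(3, 12, 7)
obs 3: x=1 → posterior Dirichlet(3, 13, 7)
obs 4: x=0 → posterior Dirichlet(4, 13, 7)
obs 5: x=1 → posterior Dirichlet(4, 14, 7)
obs 6: x=1 → posterior Dirichlet(4, 15, 7)
obs 7: x=1 → posterior Dirichlet(4, 16, 7)
obs 8: x=1 → posterior Dirichlet(4, 17, 7)
obs 9: x=1 → posterior Dirichlet(4, 18, 7)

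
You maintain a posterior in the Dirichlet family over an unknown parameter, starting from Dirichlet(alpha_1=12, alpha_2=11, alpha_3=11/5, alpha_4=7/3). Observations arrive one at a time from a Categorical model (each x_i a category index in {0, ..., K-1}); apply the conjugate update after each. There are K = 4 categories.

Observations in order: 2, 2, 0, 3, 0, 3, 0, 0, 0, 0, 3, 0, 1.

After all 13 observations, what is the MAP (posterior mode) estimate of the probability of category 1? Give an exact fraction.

165/548

obs 1: x=2 → posterior Dirichlet(12, 11, 16/5, 7/3)
obs 2: x=2 → posterior Dirichlet(12, 11, 21/5, 7/3)
obs 3: x=0 → posterior Dirichlet(13, 11, 21/5, 7/3)
obs 4: x=3 → posterior Dirichlet(13, 11, 21/5, 10/3)
obs 5: x=0 → posterior Dirichlet(14, 11, 21/5, 10/3)
obs 6: x=3 → posterior Dirichlet(14, 11, 21/5, 13/3)
obs 7: x=0 → posterior Dirichlet(15, 11, 21/5, 13/3)
obs 8: x=0 → posterior Dirichlet(16, 11, 21/5, 13/3)
obs 9: x=0 → posterior Dirichlet(17, 11, 21/5, 13/3)
obs 10: x=0 → posterior Dirichlet(18, 11, 21/5, 13/3)
obs 11: x=3 → posterior Dirichlet(18, 11, 21/5, 16/3)
obs 12: x=0 → posterior Dirichlet(19, 11, 21/5, 16/3)
obs 13: x=1 → posterior Dirichlet(19, 12, 21/5, 16/3)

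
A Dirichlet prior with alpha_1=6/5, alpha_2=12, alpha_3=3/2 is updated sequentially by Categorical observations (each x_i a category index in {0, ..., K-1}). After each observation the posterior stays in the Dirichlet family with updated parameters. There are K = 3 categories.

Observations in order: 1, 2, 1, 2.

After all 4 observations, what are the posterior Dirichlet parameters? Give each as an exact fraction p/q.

alpha_1=6/5, alpha_2=14, alpha_3=7/2

obs 1: x=1 → posterior Dirichlet(6/5, 13, 3/2)
obs 2: x=2 → posterior Dirichlet(6/5, 13, 5/2)
obs 3: x=1 → posterior Dirichlet(6/5, 14, 5/2)
obs 4: x=2 → posterior Dirichlet(6/5, 14, 7/2)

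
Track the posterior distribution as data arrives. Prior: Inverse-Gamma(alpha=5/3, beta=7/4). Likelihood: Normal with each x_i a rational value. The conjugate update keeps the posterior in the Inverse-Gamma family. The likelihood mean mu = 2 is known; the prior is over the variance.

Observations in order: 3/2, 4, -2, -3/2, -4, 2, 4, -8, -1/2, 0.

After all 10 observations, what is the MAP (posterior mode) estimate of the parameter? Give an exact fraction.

2235/184

obs 1: x=3/2 → posterior Inverse-Gamma(13/6, 15/8)
obs 2: x=4 → posterior Inverse-Gamma(8/3, 31/8)
obs 3: x=-2 → posterior Inverse-Gamma(19/6, 95/8)
obs 4: x=-3/2 → posterior Inverse-Gamma(11/3, 18)
obs 5: x=-4 → posterior Inverse-Gamma(25/6, 36)
obs 6: x=2 → posterior Inverse-Gamma(14/3, 36)
obs 7: x=4 → posterior Inverse-Gamma(31/6, 38)
obs 8: x=-8 → posterior Inverse-Gamma(17/3, 88)
obs 9: x=-1/2 → posterior Inverse-Gamma(37/6, 729/8)
obs 10: x=0 → posterior Inverse-Gamma(20/3, 745/8)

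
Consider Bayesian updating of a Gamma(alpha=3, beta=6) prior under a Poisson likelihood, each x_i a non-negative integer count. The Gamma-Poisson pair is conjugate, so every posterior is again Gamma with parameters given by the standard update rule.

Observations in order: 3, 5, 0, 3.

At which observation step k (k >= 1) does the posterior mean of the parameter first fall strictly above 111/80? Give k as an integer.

k = 4

obs 1: x=3 → posterior Gamma(6, 7)
obs 2: x=5 → posterior Gamma(11, 8)
obs 3: x=0 → posterior Gamma(11, 9)
obs 4: x=3 → posterior Gamma(14, 10)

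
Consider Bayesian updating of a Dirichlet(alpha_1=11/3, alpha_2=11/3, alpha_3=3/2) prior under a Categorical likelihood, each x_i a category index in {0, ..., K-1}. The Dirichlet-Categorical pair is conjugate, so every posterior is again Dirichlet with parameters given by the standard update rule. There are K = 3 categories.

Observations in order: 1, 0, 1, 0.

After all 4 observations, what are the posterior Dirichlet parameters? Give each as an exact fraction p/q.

alpha_1=17/3, alpha_2=17/3, alpha_3=3/2

obs 1: x=1 → posterior Dirichlet(11/3, 14/3, 3/2)
obs 2: x=0 → posterior Dirichlet(14/3, 14/3, 3/2)
obs 3: x=1 → posterior Dirichlet(14/3, 17/3, 3/2)
obs 4: x=0 → posterior Dirichlet(17/3, 17/3, 3/2)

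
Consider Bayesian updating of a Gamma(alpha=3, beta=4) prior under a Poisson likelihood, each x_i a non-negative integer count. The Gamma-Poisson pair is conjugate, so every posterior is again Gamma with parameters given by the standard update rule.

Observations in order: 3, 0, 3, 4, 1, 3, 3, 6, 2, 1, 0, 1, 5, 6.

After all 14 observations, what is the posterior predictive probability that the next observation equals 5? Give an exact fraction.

obs 1: x=3 → posterior Gamma(6, 5)
obs 2: x=0 → posterior Gamma(6, 6)
obs 3: x=3 → posterior Gamma(9, 7)
obs 4: x=4 → posterior Gamma(13, 8)
obs 5: x=1 → posterior Gamma(14, 9)
obs 6: x=3 → posterior Gamma(17, 10)
obs 7: x=3 → posterior Gamma(20, 11)
obs 8: x=6 → posterior Gamma(26, 12)
obs 9: x=2 → posterior Gamma(28, 13)
obs 10: x=1 → posterior Gamma(29, 14)
obs 11: x=0 → posterior Gamma(29, 15)
obs 12: x=1 → posterior Gamma(30, 16)
obs 13: x=5 → posterior Gamma(35, 17)
obs 14: x=6 → posterior Gamma(41, 18)

3574030514701684214279186031828423646093742317370880294912/66476117046415807326862425861336332693125001052869591773081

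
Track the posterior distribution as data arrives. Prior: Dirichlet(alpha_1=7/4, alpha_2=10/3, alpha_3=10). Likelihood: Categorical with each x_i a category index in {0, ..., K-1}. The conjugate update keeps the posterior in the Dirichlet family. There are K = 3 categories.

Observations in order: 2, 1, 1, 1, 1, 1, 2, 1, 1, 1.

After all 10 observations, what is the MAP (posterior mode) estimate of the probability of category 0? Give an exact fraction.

obs 1: x=2 → posterior Dirichlet(7/4, 10/3, 11)
obs 2: x=1 → posterior Dirichlet(7/4, 13/3, 11)
obs 3: x=1 → posterior Dirichlet(7/4, 16/3, 11)
obs 4: x=1 → posterior Dirichlet(7/4, 19/3, 11)
obs 5: x=1 → posterior Dirichlet(7/4, 22/3, 11)
obs 6: x=1 → posterior Dirichlet(7/4, 25/3, 11)
obs 7: x=2 → posterior Dirichlet(7/4, 25/3, 12)
obs 8: x=1 → posterior Dirichlet(7/4, 28/3, 12)
obs 9: x=1 → posterior Dirichlet(7/4, 31/3, 12)
obs 10: x=1 → posterior Dirichlet(7/4, 34/3, 12)

9/265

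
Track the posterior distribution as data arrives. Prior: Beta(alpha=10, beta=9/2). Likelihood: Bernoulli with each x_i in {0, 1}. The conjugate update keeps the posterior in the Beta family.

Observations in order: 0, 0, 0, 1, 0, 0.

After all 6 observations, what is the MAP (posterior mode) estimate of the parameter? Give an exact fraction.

obs 1: x=0 → posterior Beta(10, 11/2)
obs 2: x=0 → posterior Beta(10, 13/2)
obs 3: x=0 → posterior Beta(10, 15/2)
obs 4: x=1 → posterior Beta(11, 15/2)
obs 5: x=0 → posterior Beta(11, 17/2)
obs 6: x=0 → posterior Beta(11, 19/2)

20/37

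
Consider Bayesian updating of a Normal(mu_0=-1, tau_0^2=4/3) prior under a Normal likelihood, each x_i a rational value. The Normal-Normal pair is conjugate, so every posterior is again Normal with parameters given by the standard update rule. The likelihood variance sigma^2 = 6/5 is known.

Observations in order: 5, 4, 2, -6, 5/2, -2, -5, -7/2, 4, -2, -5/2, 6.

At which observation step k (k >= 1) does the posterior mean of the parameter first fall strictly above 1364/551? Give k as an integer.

obs 1: x=5 → posterior Normal(41/19, 12/19)
obs 2: x=4 → posterior Normal(81/29, 12/29)
obs 3: x=2 → posterior Normal(101/39, 4/13)
obs 4: x=-6 → posterior Normal(41/49, 12/49)
obs 5: x=5/2 → posterior Normal(66/59, 12/59)
obs 6: x=-2 → posterior Normal(2/3, 4/23)
obs 7: x=-5 → posterior Normal(-4/79, 12/79)
obs 8: x=-7/2 → posterior Normal(-39/89, 12/89)
obs 9: x=4 → posterior Normal(1/99, 4/33)
obs 10: x=-2 → posterior Normal(-19/109, 12/109)
obs 11: x=-5/2 → posterior Normal(-44/119, 12/119)
obs 12: x=6 → posterior Normal(16/129, 4/43)

k = 2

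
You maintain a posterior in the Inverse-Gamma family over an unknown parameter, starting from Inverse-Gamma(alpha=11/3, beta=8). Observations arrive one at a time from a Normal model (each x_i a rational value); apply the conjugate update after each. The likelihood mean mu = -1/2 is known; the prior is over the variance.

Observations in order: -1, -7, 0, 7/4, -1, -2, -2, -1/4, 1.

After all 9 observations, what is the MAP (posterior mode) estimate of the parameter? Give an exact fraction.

1701/440

obs 1: x=-1 → posterior Inverse-Gamma(25/6, 65/8)
obs 2: x=-7 → posterior Inverse-Gamma(14/3, 117/4)
obs 3: x=0 → posterior Inverse-Gamma(31/6, 235/8)
obs 4: x=7/4 → posterior Inverse-Gamma(17/3, 1021/32)
obs 5: x=-1 → posterior Inverse-Gamma(37/6, 1025/32)
obs 6: x=-2 → posterior Inverse-Gamma(20/3, 1061/32)
obs 7: x=-2 → posterior Inverse-Gamma(43/6, 1097/32)
obs 8: x=-1/4 → posterior Inverse-Gamma(23/3, 549/16)
obs 9: x=1 → posterior Inverse-Gamma(49/6, 567/16)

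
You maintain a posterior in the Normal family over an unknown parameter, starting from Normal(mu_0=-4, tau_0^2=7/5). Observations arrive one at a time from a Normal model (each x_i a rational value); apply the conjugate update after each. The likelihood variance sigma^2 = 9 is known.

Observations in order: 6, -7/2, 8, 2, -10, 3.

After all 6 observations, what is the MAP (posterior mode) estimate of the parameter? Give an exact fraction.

obs 1: x=6 → posterior Normal(-69/26, 63/52)
obs 2: x=-7/2 → posterior Normal(-325/118, 63/59)
obs 3: x=8 → posterior Normal(-71/44, 21/22)
obs 4: x=2 → posterior Normal(-185/146, 63/73)
obs 5: x=-10 → posterior Normal(-65/32, 63/80)
obs 6: x=3 → posterior Normal(-283/174, 21/29)

-283/174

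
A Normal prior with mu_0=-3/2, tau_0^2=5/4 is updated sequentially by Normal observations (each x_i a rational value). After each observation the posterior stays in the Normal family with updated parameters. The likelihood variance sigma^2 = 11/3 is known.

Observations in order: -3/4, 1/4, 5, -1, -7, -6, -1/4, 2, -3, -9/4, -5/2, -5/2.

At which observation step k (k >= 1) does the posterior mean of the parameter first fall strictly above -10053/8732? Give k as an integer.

obs 1: x=-3/4 → posterior Normal(-309/236, 55/59)
obs 2: x=1/4 → posterior Normal(-147/148, 55/74)
obs 3: x=5 → posterior Normal(3/178, 55/89)
obs 4: x=-1 → posterior Normal(-27/208, 55/104)
obs 5: x=-7 → posterior Normal(-237/238, 55/119)
obs 6: x=-6 → posterior Normal(-417/268, 55/134)
obs 7: x=-1/4 → posterior Normal(-849/596, 55/149)
obs 8: x=2 → posterior Normal(-729/656, 55/164)
obs 9: x=-3 → posterior Normal(-909/716, 55/179)
obs 10: x=-9/4 → posterior Normal(-261/194, 55/194)
obs 11: x=-5/2 → posterior Normal(-597/418, 5/19)
obs 12: x=-5/2 → posterior Normal(-3/2, 55/224)

k = 2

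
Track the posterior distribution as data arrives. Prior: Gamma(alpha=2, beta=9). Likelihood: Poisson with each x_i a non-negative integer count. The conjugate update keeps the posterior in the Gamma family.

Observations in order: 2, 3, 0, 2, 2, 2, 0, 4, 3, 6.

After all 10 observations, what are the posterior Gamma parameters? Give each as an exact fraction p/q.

alpha=26, beta=19

obs 1: x=2 → posterior Gamma(4, 10)
obs 2: x=3 → posterior Gamma(7, 11)
obs 3: x=0 → posterior Gamma(7, 12)
obs 4: x=2 → posterior Gamma(9, 13)
obs 5: x=2 → posterior Gamma(11, 14)
obs 6: x=2 → posterior Gamma(13, 15)
obs 7: x=0 → posterior Gamma(13, 16)
obs 8: x=4 → posterior Gamma(17, 17)
obs 9: x=3 → posterior Gamma(20, 18)
obs 10: x=6 → posterior Gamma(26, 19)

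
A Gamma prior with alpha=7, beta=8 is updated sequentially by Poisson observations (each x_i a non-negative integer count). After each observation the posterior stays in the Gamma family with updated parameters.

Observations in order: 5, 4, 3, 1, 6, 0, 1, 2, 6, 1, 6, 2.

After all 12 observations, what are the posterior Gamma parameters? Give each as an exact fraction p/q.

alpha=44, beta=20

obs 1: x=5 → posterior Gamma(12, 9)
obs 2: x=4 → posterior Gamma(16, 10)
obs 3: x=3 → posterior Gamma(19, 11)
obs 4: x=1 → posterior Gamma(20, 12)
obs 5: x=6 → posterior Gamma(26, 13)
obs 6: x=0 → posterior Gamma(26, 14)
obs 7: x=1 → posterior Gamma(27, 15)
obs 8: x=2 → posterior Gamma(29, 16)
obs 9: x=6 → posterior Gamma(35, 17)
obs 10: x=1 → posterior Gamma(36, 18)
obs 11: x=6 → posterior Gamma(42, 19)
obs 12: x=2 → posterior Gamma(44, 20)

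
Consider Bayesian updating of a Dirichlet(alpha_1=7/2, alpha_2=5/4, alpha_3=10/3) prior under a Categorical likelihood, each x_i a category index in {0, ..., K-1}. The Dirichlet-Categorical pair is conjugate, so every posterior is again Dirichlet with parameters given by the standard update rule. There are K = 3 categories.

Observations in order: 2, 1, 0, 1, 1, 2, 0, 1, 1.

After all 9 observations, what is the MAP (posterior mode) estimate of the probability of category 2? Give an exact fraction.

obs 1: x=2 → posterior Dirichlet(7/2, 5/4, 13/3)
obs 2: x=1 → posterior Dirichlet(7/2, 9/4, 13/3)
obs 3: x=0 → posterior Dirichlet(9/2, 9/4, 13/3)
obs 4: x=1 → posterior Dirichlet(9/2, 13/4, 13/3)
obs 5: x=1 → posterior Dirichlet(9/2, 17/4, 13/3)
obs 6: x=2 → posterior Dirichlet(9/2, 17/4, 16/3)
obs 7: x=0 → posterior Dirichlet(11/2, 17/4, 16/3)
obs 8: x=1 → posterior Dirichlet(11/2, 21/4, 16/3)
obs 9: x=1 → posterior Dirichlet(11/2, 25/4, 16/3)

4/13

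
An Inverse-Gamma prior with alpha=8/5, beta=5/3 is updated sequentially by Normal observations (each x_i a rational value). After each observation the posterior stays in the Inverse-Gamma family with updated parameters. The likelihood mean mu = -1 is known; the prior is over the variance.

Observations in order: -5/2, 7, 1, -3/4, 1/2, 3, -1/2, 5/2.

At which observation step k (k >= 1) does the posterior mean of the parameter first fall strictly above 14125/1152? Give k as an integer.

obs 1: x=-5/2 → posterior Inverse-Gamma(21/10, 67/24)
obs 2: x=7 → posterior Inverse-Gamma(13/5, 835/24)
obs 3: x=1 → posterior Inverse-Gamma(31/10, 883/24)
obs 4: x=-3/4 → posterior Inverse-Gamma(18/5, 3535/96)
obs 5: x=1/2 → posterior Inverse-Gamma(41/10, 3643/96)
obs 6: x=3 → posterior Inverse-Gamma(23/5, 4411/96)
obs 7: x=-1/2 → posterior Inverse-Gamma(51/10, 4423/96)
obs 8: x=5/2 → posterior Inverse-Gamma(28/5, 5011/96)

k = 2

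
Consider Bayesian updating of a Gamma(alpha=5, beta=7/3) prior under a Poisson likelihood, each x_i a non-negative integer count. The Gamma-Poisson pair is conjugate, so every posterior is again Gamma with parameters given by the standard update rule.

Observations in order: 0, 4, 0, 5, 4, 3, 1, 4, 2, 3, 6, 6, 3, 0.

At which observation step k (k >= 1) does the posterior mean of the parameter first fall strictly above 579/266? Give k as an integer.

k = 4

obs 1: x=0 → posterior Gamma(5, 10/3)
obs 2: x=4 → posterior Gamma(9, 13/3)
obs 3: x=0 → posterior Gamma(9, 16/3)
obs 4: x=5 → posterior Gamma(14, 19/3)
obs 5: x=4 → posterior Gamma(18, 22/3)
obs 6: x=3 → posterior Gamma(21, 25/3)
obs 7: x=1 → posterior Gamma(22, 28/3)
obs 8: x=4 → posterior Gamma(26, 31/3)
obs 9: x=2 → posterior Gamma(28, 34/3)
obs 10: x=3 → posterior Gamma(31, 37/3)
obs 11: x=6 → posterior Gamma(37, 40/3)
obs 12: x=6 → posterior Gamma(43, 43/3)
obs 13: x=3 → posterior Gamma(46, 46/3)
obs 14: x=0 → posterior Gamma(46, 49/3)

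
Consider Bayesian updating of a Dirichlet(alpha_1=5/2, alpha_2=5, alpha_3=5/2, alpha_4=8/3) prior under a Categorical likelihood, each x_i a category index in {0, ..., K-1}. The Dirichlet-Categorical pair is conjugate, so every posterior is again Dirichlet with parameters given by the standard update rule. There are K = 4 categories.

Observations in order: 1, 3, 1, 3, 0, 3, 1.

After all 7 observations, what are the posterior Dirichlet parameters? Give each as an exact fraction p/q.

alpha_1=7/2, alpha_2=8, alpha_3=5/2, alpha_4=17/3

obs 1: x=1 → posterior Dirichlet(5/2, 6, 5/2, 8/3)
obs 2: x=3 → posterior Dirichlet(5/2, 6, 5/2, 11/3)
obs 3: x=1 → posterior Dirichlet(5/2, 7, 5/2, 11/3)
obs 4: x=3 → posterior Dirichlet(5/2, 7, 5/2, 14/3)
obs 5: x=0 → posterior Dirichlet(7/2, 7, 5/2, 14/3)
obs 6: x=3 → posterior Dirichlet(7/2, 7, 5/2, 17/3)
obs 7: x=1 → posterior Dirichlet(7/2, 8, 5/2, 17/3)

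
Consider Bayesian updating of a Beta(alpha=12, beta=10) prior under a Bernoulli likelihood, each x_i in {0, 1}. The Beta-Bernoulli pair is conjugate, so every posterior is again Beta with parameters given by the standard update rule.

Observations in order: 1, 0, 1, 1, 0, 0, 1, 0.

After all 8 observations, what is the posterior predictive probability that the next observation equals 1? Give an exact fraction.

8/15

obs 1: x=1 → posterior Beta(13, 10)
obs 2: x=0 → posterior Beta(13, 11)
obs 3: x=1 → posterior Beta(14, 11)
obs 4: x=1 → posterior Beta(15, 11)
obs 5: x=0 → posterior Beta(15, 12)
obs 6: x=0 → posterior Beta(15, 13)
obs 7: x=1 → posterior Beta(16, 13)
obs 8: x=0 → posterior Beta(16, 14)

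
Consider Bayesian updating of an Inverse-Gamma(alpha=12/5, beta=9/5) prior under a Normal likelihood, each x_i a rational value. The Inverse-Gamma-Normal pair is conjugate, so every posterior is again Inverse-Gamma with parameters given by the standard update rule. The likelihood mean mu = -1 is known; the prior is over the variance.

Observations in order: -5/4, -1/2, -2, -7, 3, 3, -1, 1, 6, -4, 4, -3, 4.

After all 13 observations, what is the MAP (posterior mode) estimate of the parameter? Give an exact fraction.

obs 1: x=-5/4 → posterior Inverse-Gamma(29/10, 293/160)
obs 2: x=-1/2 → posterior Inverse-Gamma(17/5, 313/160)
obs 3: x=-2 → posterior Inverse-Gamma(39/10, 393/160)
obs 4: x=-7 → posterior Inverse-Gamma(22/5, 3273/160)
obs 5: x=3 → posterior Inverse-Gamma(49/10, 4553/160)
obs 6: x=3 → posterior Inverse-Gamma(27/5, 5833/160)
obs 7: x=-1 → posterior Inverse-Gamma(59/10, 5833/160)
obs 8: x=1 → posterior Inverse-Gamma(32/5, 6153/160)
obs 9: x=6 → posterior Inverse-Gamma(69/10, 10073/160)
obs 10: x=-4 → posterior Inverse-Gamma(37/5, 10793/160)
obs 11: x=4 → posterior Inverse-Gamma(79/10, 12793/160)
obs 12: x=-3 → posterior Inverse-Gamma(42/5, 13113/160)
obs 13: x=4 → posterior Inverse-Gamma(89/10, 15113/160)

15113/1584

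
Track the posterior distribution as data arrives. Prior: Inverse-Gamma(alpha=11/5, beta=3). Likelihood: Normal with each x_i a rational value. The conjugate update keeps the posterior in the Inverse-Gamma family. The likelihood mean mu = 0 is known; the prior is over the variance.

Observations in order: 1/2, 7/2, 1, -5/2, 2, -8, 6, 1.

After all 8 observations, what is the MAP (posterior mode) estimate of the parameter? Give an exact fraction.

obs 1: x=1/2 → posterior Inverse-Gamma(27/10, 25/8)
obs 2: x=7/2 → posterior Inverse-Gamma(16/5, 37/4)
obs 3: x=1 → posterior Inverse-Gamma(37/10, 39/4)
obs 4: x=-5/2 → posterior Inverse-Gamma(21/5, 103/8)
obs 5: x=2 → posterior Inverse-Gamma(47/10, 119/8)
obs 6: x=-8 → posterior Inverse-Gamma(26/5, 375/8)
obs 7: x=6 → posterior Inverse-Gamma(57/10, 519/8)
obs 8: x=1 → posterior Inverse-Gamma(31/5, 523/8)

2615/288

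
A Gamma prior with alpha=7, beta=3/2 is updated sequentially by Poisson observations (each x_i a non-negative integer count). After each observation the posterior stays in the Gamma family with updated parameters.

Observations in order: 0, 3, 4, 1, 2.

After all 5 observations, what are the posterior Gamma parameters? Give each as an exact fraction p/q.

obs 1: x=0 → posterior Gamma(7, 5/2)
obs 2: x=3 → posterior Gamma(10, 7/2)
obs 3: x=4 → posterior Gamma(14, 9/2)
obs 4: x=1 → posterior Gamma(15, 11/2)
obs 5: x=2 → posterior Gamma(17, 13/2)

alpha=17, beta=13/2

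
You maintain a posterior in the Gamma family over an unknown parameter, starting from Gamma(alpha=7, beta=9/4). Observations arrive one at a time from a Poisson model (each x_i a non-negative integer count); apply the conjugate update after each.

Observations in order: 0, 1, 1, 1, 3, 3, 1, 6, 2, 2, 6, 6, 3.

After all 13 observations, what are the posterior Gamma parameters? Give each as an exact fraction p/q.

alpha=42, beta=61/4

obs 1: x=0 → posterior Gamma(7, 13/4)
obs 2: x=1 → posterior Gamma(8, 17/4)
obs 3: x=1 → posterior Gamma(9, 21/4)
obs 4: x=1 → posterior Gamma(10, 25/4)
obs 5: x=3 → posterior Gamma(13, 29/4)
obs 6: x=3 → posterior Gamma(16, 33/4)
obs 7: x=1 → posterior Gamma(17, 37/4)
obs 8: x=6 → posterior Gamma(23, 41/4)
obs 9: x=2 → posterior Gamma(25, 45/4)
obs 10: x=2 → posterior Gamma(27, 49/4)
obs 11: x=6 → posterior Gamma(33, 53/4)
obs 12: x=6 → posterior Gamma(39, 57/4)
obs 13: x=3 → posterior Gamma(42, 61/4)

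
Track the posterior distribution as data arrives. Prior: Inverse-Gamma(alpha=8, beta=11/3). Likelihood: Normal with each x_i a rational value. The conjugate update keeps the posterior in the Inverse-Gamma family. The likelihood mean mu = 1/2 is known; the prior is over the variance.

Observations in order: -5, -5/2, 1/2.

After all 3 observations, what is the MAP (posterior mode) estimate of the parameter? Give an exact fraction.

obs 1: x=-5 → posterior Inverse-Gamma(17/2, 451/24)
obs 2: x=-5/2 → posterior Inverse-Gamma(9, 559/24)
obs 3: x=1/2 → posterior Inverse-Gamma(19/2, 559/24)

559/252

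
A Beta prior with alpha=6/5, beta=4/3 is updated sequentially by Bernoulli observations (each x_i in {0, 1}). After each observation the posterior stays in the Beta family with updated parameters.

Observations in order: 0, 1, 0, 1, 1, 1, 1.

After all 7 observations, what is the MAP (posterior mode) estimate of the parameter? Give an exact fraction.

78/113

obs 1: x=0 → posterior Beta(6/5, 7/3)
obs 2: x=1 → posterior Beta(11/5, 7/3)
obs 3: x=0 → posterior Beta(11/5, 10/3)
obs 4: x=1 → posterior Beta(16/5, 10/3)
obs 5: x=1 → posterior Beta(21/5, 10/3)
obs 6: x=1 → posterior Beta(26/5, 10/3)
obs 7: x=1 → posterior Beta(31/5, 10/3)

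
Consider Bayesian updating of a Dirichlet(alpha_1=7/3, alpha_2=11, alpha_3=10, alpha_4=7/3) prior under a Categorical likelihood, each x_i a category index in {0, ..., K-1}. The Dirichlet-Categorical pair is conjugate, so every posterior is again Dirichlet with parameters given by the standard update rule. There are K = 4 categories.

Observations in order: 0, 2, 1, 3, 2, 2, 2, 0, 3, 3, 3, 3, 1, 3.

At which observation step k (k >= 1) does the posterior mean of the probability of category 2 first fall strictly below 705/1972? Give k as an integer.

obs 1: x=0 → posterior Dirichlet(10/3, 11, 10, 7/3)
obs 2: x=2 → posterior Dirichlet(10/3, 11, 11, 7/3)
obs 3: x=1 → posterior Dirichlet(10/3, 12, 11, 7/3)
obs 4: x=3 → posterior Dirichlet(10/3, 12, 11, 10/3)
obs 5: x=2 → posterior Dirichlet(10/3, 12, 12, 10/3)
obs 6: x=2 → posterior Dirichlet(10/3, 12, 13, 10/3)
obs 7: x=2 → posterior Dirichlet(10/3, 12, 14, 10/3)
obs 8: x=0 → posterior Dirichlet(13/3, 12, 14, 10/3)
obs 9: x=3 → posterior Dirichlet(13/3, 12, 14, 13/3)
obs 10: x=3 → posterior Dirichlet(13/3, 12, 14, 16/3)
obs 11: x=3 → posterior Dirichlet(13/3, 12, 14, 19/3)
obs 12: x=3 → posterior Dirichlet(13/3, 12, 14, 22/3)
obs 13: x=1 → posterior Dirichlet(13/3, 13, 14, 22/3)
obs 14: x=3 → posterior Dirichlet(13/3, 13, 14, 25/3)

k = 14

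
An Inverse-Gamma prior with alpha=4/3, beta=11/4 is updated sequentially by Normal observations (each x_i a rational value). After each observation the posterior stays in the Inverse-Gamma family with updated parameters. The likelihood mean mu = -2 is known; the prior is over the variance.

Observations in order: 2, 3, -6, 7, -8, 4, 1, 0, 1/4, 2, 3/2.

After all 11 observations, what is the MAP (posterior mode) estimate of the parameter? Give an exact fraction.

12567/752

obs 1: x=2 → posterior Inverse-Gamma(11/6, 43/4)
obs 2: x=3 → posterior Inverse-Gamma(7/3, 93/4)
obs 3: x=-6 → posterior Inverse-Gamma(17/6, 125/4)
obs 4: x=7 → posterior Inverse-Gamma(10/3, 287/4)
obs 5: x=-8 → posterior Inverse-Gamma(23/6, 359/4)
obs 6: x=4 → posterior Inverse-Gamma(13/3, 431/4)
obs 7: x=1 → posterior Inverse-Gamma(29/6, 449/4)
obs 8: x=0 → posterior Inverse-Gamma(16/3, 457/4)
obs 9: x=1/4 → posterior Inverse-Gamma(35/6, 3737/32)
obs 10: x=2 → posterior Inverse-Gamma(19/3, 3993/32)
obs 11: x=3/2 → posterior Inverse-Gamma(41/6, 4189/32)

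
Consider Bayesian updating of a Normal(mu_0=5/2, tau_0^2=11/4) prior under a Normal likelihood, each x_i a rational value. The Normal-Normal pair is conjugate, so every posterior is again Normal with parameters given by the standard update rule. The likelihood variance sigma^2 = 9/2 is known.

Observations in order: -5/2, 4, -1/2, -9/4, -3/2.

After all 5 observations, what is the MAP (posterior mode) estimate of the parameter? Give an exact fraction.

obs 1: x=-5/2 → posterior Normal(35/58, 99/58)
obs 2: x=4 → posterior Normal(123/80, 99/80)
obs 3: x=-1/2 → posterior Normal(56/51, 33/34)
obs 4: x=-9/4 → posterior Normal(125/248, 99/124)
obs 5: x=-3/2 → posterior Normal(59/292, 99/146)

59/292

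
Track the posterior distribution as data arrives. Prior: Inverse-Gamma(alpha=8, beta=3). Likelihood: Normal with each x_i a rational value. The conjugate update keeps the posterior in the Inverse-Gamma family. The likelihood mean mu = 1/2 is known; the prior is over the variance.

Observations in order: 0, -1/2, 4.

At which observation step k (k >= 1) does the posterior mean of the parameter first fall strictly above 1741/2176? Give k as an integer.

k = 3

obs 1: x=0 → posterior Inverse-Gamma(17/2, 25/8)
obs 2: x=-1/2 → posterior Inverse-Gamma(9, 29/8)
obs 3: x=4 → posterior Inverse-Gamma(19/2, 39/4)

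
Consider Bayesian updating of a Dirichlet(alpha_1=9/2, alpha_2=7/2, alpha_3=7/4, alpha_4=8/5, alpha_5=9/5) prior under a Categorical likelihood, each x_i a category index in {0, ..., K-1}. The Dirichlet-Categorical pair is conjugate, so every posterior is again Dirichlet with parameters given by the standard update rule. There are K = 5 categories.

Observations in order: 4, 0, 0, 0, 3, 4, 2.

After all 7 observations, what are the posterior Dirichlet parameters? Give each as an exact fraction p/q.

alpha_1=15/2, alpha_2=7/2, alpha_3=11/4, alpha_4=13/5, alpha_5=19/5

obs 1: x=4 → posterior Dirichlet(9/2, 7/2, 7/4, 8/5, 14/5)
obs 2: x=0 → posterior Dirichlet(11/2, 7/2, 7/4, 8/5, 14/5)
obs 3: x=0 → posterior Dirichlet(13/2, 7/2, 7/4, 8/5, 14/5)
obs 4: x=0 → posterior Dirichlet(15/2, 7/2, 7/4, 8/5, 14/5)
obs 5: x=3 → posterior Dirichlet(15/2, 7/2, 7/4, 13/5, 14/5)
obs 6: x=4 → posterior Dirichlet(15/2, 7/2, 7/4, 13/5, 19/5)
obs 7: x=2 → posterior Dirichlet(15/2, 7/2, 11/4, 13/5, 19/5)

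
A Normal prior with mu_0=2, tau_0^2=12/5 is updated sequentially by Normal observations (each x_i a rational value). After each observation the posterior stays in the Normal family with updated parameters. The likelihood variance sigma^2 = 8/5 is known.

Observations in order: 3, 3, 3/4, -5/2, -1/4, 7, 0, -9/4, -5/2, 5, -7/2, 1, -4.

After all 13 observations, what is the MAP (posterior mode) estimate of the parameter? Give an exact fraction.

obs 1: x=3 → posterior Normal(13/5, 24/25)
obs 2: x=3 → posterior Normal(11/4, 3/5)
obs 3: x=3/4 → posterior Normal(97/44, 24/55)
obs 4: x=-5/2 → posterior Normal(67/56, 12/35)
obs 5: x=-1/4 → posterior Normal(16/17, 24/85)
obs 6: x=7 → posterior Normal(37/20, 6/25)
obs 7: x=0 → posterior Normal(37/23, 24/115)
obs 8: x=-9/4 → posterior Normal(121/104, 12/65)
obs 9: x=-5/2 → posterior Normal(91/116, 24/145)
obs 10: x=5 → posterior Normal(151/128, 3/20)
obs 11: x=-7/2 → posterior Normal(109/140, 24/175)
obs 12: x=1 → posterior Normal(121/152, 12/95)
obs 13: x=-4 → posterior Normal(73/164, 24/205)

73/164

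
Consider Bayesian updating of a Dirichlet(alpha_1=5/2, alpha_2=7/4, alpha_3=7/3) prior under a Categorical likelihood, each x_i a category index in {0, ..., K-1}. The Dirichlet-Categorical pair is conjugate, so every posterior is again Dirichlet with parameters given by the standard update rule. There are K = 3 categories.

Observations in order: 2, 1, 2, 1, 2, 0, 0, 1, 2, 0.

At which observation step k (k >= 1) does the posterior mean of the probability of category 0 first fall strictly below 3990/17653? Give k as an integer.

obs 1: x=2 → posterior Dirichlet(5/2, 7/4, 10/3)
obs 2: x=1 → posterior Dirichlet(5/2, 11/4, 10/3)
obs 3: x=2 → posterior Dirichlet(5/2, 11/4, 13/3)
obs 4: x=1 → posterior Dirichlet(5/2, 15/4, 13/3)
obs 5: x=2 → posterior Dirichlet(5/2, 15/4, 16/3)
obs 6: x=0 → posterior Dirichlet(7/2, 15/4, 16/3)
obs 7: x=0 → posterior Dirichlet(9/2, 15/4, 16/3)
obs 8: x=1 → posterior Dirichlet(9/2, 19/4, 16/3)
obs 9: x=2 → posterior Dirichlet(9/2, 19/4, 19/3)
obs 10: x=0 → posterior Dirichlet(11/2, 19/4, 19/3)

k = 5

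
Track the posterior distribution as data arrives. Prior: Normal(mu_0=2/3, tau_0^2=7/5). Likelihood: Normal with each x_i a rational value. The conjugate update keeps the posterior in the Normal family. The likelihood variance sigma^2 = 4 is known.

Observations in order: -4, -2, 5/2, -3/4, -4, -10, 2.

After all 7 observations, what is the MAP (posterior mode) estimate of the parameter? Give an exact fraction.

-1205/828

obs 1: x=-4 → posterior Normal(-44/81, 28/27)
obs 2: x=-2 → posterior Normal(-43/51, 14/17)
obs 3: x=5/2 → posterior Normal(-67/246, 28/41)
obs 4: x=-3/4 → posterior Normal(-197/576, 7/12)
obs 5: x=-4 → posterior Normal(-533/660, 28/55)
obs 6: x=-10 → posterior Normal(-1373/744, 14/31)
obs 7: x=2 → posterior Normal(-1205/828, 28/69)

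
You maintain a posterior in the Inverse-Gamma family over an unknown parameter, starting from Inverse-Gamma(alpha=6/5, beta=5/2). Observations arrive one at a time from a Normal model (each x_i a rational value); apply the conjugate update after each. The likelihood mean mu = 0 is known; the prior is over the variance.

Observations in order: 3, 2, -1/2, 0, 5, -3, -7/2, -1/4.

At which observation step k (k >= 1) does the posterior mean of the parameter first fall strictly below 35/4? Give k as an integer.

k = 2

obs 1: x=3 → posterior Inverse-Gamma(17/10, 7)
obs 2: x=2 → posterior Inverse-Gamma(11/5, 9)
obs 3: x=-1/2 → posterior Inverse-Gamma(27/10, 73/8)
obs 4: x=0 → posterior Inverse-Gamma(16/5, 73/8)
obs 5: x=5 → posterior Inverse-Gamma(37/10, 173/8)
obs 6: x=-3 → posterior Inverse-Gamma(21/5, 209/8)
obs 7: x=-7/2 → posterior Inverse-Gamma(47/10, 129/4)
obs 8: x=-1/4 → posterior Inverse-Gamma(26/5, 1033/32)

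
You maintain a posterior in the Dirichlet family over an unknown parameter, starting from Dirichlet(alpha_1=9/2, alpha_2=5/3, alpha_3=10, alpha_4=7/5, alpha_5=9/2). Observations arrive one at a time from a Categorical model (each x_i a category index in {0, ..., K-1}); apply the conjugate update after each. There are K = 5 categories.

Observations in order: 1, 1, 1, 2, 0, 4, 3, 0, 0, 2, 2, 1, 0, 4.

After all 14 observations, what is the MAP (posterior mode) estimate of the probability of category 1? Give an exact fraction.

obs 1: x=1 → posterior Dirichlet(9/2, 8/3, 10, 7/5, 9/2)
obs 2: x=1 → posterior Dirichlet(9/2, 11/3, 10, 7/5, 9/2)
obs 3: x=1 → posterior Dirichlet(9/2, 14/3, 10, 7/5, 9/2)
obs 4: x=2 → posterior Dirichlet(9/2, 14/3, 11, 7/5, 9/2)
obs 5: x=0 → posterior Dirichlet(11/2, 14/3, 11, 7/5, 9/2)
obs 6: x=4 → posterior Dirichlet(11/2, 14/3, 11, 7/5, 11/2)
obs 7: x=3 → posterior Dirichlet(11/2, 14/3, 11, 12/5, 11/2)
obs 8: x=0 → posterior Dirichlet(13/2, 14/3, 11, 12/5, 11/2)
obs 9: x=0 → posterior Dirichlet(15/2, 14/3, 11, 12/5, 11/2)
obs 10: x=2 → posterior Dirichlet(15/2, 14/3, 12, 12/5, 11/2)
obs 11: x=2 → posterior Dirichlet(15/2, 14/3, 13, 12/5, 11/2)
obs 12: x=1 → posterior Dirichlet(15/2, 17/3, 13, 12/5, 11/2)
obs 13: x=0 → posterior Dirichlet(17/2, 17/3, 13, 12/5, 11/2)
obs 14: x=4 → posterior Dirichlet(17/2, 17/3, 13, 12/5, 13/2)

35/233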